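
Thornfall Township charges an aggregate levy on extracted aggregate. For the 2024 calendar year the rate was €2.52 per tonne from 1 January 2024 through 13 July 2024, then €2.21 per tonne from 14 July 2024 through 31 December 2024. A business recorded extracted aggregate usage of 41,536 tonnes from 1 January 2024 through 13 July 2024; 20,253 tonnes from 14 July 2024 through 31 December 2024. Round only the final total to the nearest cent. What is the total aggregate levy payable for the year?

€149,429.85

1 January – 13 July 2024: 41,536 tonnes at €2.52/tonne → €104,670.72
14 July – 31 December 2024: 20,253 tonnes at €2.21/tonne → €44,759.13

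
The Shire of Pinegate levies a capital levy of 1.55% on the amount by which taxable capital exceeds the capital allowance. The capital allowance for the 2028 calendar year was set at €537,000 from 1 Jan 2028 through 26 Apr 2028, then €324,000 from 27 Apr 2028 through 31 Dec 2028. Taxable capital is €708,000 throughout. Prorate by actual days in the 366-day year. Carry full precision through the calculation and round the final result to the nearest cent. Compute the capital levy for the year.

€4,896.60

1 Jan – 26 Apr 2028: 117 days, exemption €537,000 → (€708,000 − €537,000) × 1.55% × 117/366 = €847.2910
27 Apr – 31 Dec 2028: 249 days, exemption €324,000 → (€708,000 − €324,000) × 1.55% × 249/366 = €4,049.3115
Total = €4,896.6025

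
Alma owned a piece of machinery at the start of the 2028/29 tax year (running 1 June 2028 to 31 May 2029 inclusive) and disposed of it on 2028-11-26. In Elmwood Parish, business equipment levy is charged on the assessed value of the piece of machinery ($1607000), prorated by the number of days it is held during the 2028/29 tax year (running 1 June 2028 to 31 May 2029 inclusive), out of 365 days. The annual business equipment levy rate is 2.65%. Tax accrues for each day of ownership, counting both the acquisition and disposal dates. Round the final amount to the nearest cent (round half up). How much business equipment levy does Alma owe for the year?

Days held (2028-06-01 to 2028-11-26): 179 out of 365
Tax = $1607000 × 2.65% × 179/365 = $20884.3959

$20884.40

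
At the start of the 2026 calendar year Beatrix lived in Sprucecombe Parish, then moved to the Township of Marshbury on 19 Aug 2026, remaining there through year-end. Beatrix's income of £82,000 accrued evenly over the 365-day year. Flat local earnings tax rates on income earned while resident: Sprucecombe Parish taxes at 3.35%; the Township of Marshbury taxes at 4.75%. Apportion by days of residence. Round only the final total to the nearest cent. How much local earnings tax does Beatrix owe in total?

£3,171.60

Sprucecombe Parish, 1 Jan – 18 Aug 2026: 230 days → £82,000 × 3.35% × 230/365 = £1,730.9863
The Township of Marshbury, 19 Aug – 31 Dec 2026: 135 days → £82,000 × 4.75% × 135/365 = £1,440.6164
Total = £3,171.6027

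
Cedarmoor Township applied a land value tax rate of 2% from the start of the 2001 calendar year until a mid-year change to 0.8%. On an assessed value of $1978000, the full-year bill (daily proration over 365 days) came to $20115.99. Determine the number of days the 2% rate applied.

66 days

Let d = days at the first rate; then 365 − d days at the second rate.
$1978000 × [2%·d + 0.8%·(365−d)] / 365 = $20115.99
Solving gives d = 66, so the new rate took effect on 8 Mar 2001.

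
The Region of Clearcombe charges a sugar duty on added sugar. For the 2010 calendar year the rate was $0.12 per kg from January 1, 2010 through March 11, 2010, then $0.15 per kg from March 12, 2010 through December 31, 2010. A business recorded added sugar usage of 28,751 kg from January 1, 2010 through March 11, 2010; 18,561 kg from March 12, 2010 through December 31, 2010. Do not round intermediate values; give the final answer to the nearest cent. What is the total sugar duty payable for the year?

$6,234.27

January 1 – March 11, 2010: 28,751 kg at $0.12/kg → $3,450.12
March 12 – December 31, 2010: 18,561 kg at $0.15/kg → $2,784.15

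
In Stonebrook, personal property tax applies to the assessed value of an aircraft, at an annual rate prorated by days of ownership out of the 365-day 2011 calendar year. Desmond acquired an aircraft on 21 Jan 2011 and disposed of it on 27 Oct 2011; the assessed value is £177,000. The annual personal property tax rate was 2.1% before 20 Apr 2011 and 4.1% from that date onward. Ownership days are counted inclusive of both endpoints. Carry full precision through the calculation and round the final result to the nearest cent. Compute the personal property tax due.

21 Jan – 19 Apr 2011: 89 days at 2.1% → £177,000 × 2.1% × 89/365 = £906.3370
20 Apr – 27 Oct 2011: 191 days at 4.1% → £177,000 × 4.1% × 191/365 = £3,797.4986
Total = £4,703.8356

£4,703.84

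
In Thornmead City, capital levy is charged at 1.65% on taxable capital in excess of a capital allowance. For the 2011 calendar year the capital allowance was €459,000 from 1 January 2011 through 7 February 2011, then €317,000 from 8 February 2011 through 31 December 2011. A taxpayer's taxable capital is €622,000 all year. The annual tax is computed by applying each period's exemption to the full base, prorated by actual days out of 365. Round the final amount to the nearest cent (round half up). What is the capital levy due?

1 January – 7 February 2011: 38 days, exemption €459,000 → (€622,000 − €459,000) × 1.65% × 38/365 = €280.0027
8 February – 31 December 2011: 327 days, exemption €317,000 → (€622,000 − €317,000) × 1.65% × 327/365 = €4,508.5685
Total = €4,788.5712

€4,788.57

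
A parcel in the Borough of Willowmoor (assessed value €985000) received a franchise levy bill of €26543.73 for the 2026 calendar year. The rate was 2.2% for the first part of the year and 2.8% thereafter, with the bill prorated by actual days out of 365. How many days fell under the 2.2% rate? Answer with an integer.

64 days

Let d = days at the first rate; then 365 − d days at the second rate.
€985000 × [2.2%·d + 2.8%·(365−d)] / 365 = €26543.73
Solving gives d = 64, so the new rate took effect on March 6, 2026.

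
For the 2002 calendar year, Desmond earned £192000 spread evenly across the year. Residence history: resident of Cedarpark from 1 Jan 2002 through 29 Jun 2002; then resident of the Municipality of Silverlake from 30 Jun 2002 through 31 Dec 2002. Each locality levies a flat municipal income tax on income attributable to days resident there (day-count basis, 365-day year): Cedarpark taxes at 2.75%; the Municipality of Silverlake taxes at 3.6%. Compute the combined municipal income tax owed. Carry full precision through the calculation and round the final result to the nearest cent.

Cedarpark, 1 Jan – 29 Jun 2002: 180 days → £192000 × 2.75% × 180/365 = £2603.8356
The Municipality of Silverlake, 30 Jun – 31 Dec 2002: 185 days → £192000 × 3.6% × 185/365 = £3503.3425
Total = £6107.1781

£6107.18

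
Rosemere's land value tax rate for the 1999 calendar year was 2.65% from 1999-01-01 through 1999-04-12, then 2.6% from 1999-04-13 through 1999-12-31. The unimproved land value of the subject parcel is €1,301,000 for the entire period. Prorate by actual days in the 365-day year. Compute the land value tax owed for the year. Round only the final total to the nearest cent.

€34,007.78

1999-01-01 to 1999-04-12: 102 days at 2.65% → €1,301,000 × 2.65% × 102/365 = €9,634.5288
1999-04-13 to 1999-12-31: 263 days at 2.6% → €1,301,000 × 2.6% × 263/365 = €24,373.2548
Total = €34,007.7836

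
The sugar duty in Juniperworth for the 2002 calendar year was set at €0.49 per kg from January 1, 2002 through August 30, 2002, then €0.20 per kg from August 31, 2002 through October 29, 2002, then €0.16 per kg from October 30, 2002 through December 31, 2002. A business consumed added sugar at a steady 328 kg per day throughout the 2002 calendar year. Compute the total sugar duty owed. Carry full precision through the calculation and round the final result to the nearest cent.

€46136.48

January 1 – August 30, 2002: 242 days × 328 kg/day = 79,376 kg at €0.49/kg → €38894.24
August 31 – October 29, 2002: 60 days × 328 kg/day = 19,680 kg at €0.20/kg → €3936.00
October 30 – December 31, 2002: 63 days × 328 kg/day = 20,664 kg at €0.16/kg → €3306.24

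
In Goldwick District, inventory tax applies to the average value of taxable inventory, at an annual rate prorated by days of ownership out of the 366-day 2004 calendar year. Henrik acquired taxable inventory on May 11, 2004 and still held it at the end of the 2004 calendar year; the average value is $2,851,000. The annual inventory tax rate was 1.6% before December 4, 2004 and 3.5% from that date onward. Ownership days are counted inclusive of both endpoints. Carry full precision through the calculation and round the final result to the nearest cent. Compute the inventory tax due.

May 11 – December 3, 2004: 207 days at 1.6% → $2,851,000 × 1.6% × 207/366 = $25,799.2131
December 4 – December 31, 2004: 28 days at 3.5% → $2,851,000 × 3.5% × 28/366 = $7,633.8251
Total = $33,433.0383

$33,433.04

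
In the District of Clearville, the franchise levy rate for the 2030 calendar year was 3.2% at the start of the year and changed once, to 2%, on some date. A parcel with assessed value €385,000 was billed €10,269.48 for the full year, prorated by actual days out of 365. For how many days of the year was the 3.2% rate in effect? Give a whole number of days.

203 days

Let d = days at the first rate; then 365 − d days at the second rate.
€385,000 × [3.2%·d + 2%·(365−d)] / 365 = €10,269.48
Solving gives d = 203, so the new rate took effect on 23 July 2030.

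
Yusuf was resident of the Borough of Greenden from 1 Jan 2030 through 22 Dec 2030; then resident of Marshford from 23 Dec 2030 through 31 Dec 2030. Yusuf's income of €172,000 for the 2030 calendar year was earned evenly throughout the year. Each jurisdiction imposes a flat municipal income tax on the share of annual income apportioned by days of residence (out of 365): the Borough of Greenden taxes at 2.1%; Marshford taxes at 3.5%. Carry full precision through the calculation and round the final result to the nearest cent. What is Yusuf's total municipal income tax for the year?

The Borough of Greenden, 1 Jan – 22 Dec 2030: 356 days → €172,000 × 2.1% × 356/365 = €3,522.9370
Marshford, 23 Dec – 31 Dec 2030: 9 days → €172,000 × 3.5% × 9/365 = €148.4384
Total = €3,671.3753

€3,671.38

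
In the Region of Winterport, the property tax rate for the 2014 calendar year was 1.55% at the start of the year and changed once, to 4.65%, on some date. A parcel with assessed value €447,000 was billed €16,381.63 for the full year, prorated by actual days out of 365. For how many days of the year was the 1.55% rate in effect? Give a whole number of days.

Let d = days at the first rate; then 365 − d days at the second rate.
€447,000 × [1.55%·d + 4.65%·(365−d)] / 365 = €16,381.63
Solving gives d = 116, so the new rate took effect on 27 April 2014.

116 days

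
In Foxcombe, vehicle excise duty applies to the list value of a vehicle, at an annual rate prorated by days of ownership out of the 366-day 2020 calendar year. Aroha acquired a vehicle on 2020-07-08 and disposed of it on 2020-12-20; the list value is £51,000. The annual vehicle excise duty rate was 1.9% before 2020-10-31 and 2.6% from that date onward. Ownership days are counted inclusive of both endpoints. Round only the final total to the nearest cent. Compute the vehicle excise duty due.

2020-07-08 to 2020-10-30: 115 days at 1.9% → £51,000 × 1.9% × 115/366 = £304.4672
2020-10-31 to 2020-12-20: 51 days at 2.6% → £51,000 × 2.6% × 51/366 = £184.7705
Total = £489.2377

£489.24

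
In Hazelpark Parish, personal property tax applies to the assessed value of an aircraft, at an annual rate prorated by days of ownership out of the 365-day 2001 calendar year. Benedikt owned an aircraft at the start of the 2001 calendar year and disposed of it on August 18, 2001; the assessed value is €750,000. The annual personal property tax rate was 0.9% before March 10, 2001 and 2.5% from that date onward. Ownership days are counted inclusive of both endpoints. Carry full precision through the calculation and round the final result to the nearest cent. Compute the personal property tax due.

€9,579.45

January 1 – March 9, 2001: 68 days at 0.9% → €750,000 × 0.9% × 68/365 = €1,257.5342
March 10 – August 18, 2001: 162 days at 2.5% → €750,000 × 2.5% × 162/365 = €8,321.9178
Total = €9,579.4521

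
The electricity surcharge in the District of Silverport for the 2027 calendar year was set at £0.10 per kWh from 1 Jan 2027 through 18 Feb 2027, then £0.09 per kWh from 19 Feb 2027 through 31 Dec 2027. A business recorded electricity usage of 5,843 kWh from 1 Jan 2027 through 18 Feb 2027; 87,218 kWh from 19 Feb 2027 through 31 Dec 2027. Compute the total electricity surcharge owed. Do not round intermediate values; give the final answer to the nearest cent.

1 Jan – 18 Feb 2027: 5,843 kWh at £0.10/kWh → £584.30
19 Feb – 31 Dec 2027: 87,218 kWh at £0.09/kWh → £7849.62

£8433.92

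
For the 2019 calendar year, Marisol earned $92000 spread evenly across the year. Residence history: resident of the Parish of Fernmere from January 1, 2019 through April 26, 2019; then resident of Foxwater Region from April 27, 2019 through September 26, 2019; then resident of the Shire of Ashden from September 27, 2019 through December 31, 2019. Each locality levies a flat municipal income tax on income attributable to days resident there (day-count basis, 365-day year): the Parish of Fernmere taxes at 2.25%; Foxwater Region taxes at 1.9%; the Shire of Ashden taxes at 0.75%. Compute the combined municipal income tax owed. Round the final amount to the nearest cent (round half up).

$1572.07

The Parish of Fernmere, January 1 – April 26, 2019: 116 days → $92000 × 2.25% × 116/365 = $657.8630
Foxwater Region, April 27 – September 26, 2019: 153 days → $92000 × 1.9% × 153/365 = $732.7233
The Shire of Ashden, September 27 – December 31, 2019: 96 days → $92000 × 0.75% × 96/365 = $181.4795
Total = $1572.0658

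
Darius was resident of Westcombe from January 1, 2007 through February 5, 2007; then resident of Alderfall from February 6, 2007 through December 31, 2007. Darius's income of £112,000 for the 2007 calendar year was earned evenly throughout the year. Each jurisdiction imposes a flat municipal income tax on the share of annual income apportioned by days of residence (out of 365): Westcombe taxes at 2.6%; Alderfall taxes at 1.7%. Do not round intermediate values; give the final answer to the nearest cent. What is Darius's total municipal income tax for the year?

£2,003.42

Westcombe, January 1 – February 5, 2007: 36 days → £112,000 × 2.6% × 36/365 = £287.2110
Alderfall, February 6 – December 31, 2007: 329 days → £112,000 × 1.7% × 329/365 = £1,716.2082
Total = £2,003.4192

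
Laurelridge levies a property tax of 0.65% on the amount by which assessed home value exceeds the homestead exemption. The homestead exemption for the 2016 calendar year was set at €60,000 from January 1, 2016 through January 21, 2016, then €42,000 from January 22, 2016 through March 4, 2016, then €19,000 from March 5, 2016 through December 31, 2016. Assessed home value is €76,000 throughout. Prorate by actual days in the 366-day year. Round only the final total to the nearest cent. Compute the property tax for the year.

€337.64

January 1 – January 21, 2016: 21 days, exemption €60,000 → (€76,000 − €60,000) × 0.65% × 21/366 = €5.9672
January 22 – March 4, 2016: 43 days, exemption €42,000 → (€76,000 − €42,000) × 0.65% × 43/366 = €25.9645
March 5 – December 31, 2016: 302 days, exemption €19,000 → (€76,000 − €19,000) × 0.65% × 302/366 = €305.7131
Total = €337.6448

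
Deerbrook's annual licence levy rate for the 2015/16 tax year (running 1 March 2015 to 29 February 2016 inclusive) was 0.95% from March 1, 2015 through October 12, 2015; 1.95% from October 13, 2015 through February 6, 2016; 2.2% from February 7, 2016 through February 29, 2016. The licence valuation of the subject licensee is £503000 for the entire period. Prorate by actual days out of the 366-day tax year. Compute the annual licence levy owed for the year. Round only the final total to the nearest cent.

March 1 – October 12, 2015: 226 days at 0.95% → £503000 × 0.95% × 226/366 = £2950.6585
October 13, 2015 – February 6, 2016: 117 days at 1.95% → £503000 × 1.95% × 117/366 = £3135.5041
February 7 – February 29, 2016: 23 days at 2.2% → £503000 × 2.2% × 23/366 = £695.4044
Total = £6781.5669

£6781.57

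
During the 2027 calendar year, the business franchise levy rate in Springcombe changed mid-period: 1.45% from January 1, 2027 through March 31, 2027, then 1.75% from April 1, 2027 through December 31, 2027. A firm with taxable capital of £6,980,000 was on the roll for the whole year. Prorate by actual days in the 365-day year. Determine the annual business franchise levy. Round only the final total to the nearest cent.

January 1 – March 31, 2027: 90 days at 1.45% → £6,980,000 × 1.45% × 90/365 = £24,955.8904
April 1 – December 31, 2027: 275 days at 1.75% → £6,980,000 × 1.75% × 275/365 = £92,030.8219
Total = £116,986.7123

£116,986.71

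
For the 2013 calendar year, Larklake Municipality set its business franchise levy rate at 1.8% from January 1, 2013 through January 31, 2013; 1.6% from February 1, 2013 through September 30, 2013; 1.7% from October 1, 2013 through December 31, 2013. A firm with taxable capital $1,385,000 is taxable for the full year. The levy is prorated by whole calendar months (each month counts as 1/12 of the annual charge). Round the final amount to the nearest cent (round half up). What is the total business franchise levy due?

January 1 – January 31, 2013: 1 month at 1.8% → $1,385,000 × 1.8% × 1/12 = $2,077.5000
February 1 – September 30, 2013: 8 months at 1.6% → $1,385,000 × 1.6% × 8/12 = $14,773.3333
October 1 – December 31, 2013: 3 months at 1.7% → $1,385,000 × 1.7% × 3/12 = $5,886.2500
Total = $22,737.0833

$22,737.08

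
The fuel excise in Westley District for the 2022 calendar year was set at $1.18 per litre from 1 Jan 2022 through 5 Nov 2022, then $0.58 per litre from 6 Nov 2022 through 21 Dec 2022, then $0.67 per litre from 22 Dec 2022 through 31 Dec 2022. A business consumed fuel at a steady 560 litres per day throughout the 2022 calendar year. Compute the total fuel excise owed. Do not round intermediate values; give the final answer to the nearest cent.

1 Jan – 5 Nov 2022: 309 days × 560 litres/day = 173,040 litres at $1.18/litre → $204,187.20
6 Nov – 21 Dec 2022: 46 days × 560 litres/day = 25,760 litres at $0.58/litre → $14,940.80
22 Dec – 31 Dec 2022: 10 days × 560 litres/day = 5,600 litres at $0.67/litre → $3,752.00

$222,880.00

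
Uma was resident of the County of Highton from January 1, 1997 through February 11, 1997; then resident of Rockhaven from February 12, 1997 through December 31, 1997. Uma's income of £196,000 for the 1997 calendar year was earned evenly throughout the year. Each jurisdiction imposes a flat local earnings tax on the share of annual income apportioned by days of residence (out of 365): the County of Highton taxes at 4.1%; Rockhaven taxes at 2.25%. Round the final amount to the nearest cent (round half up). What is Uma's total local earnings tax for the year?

The County of Highton, January 1 – February 11, 1997: 42 days → £196,000 × 4.1% × 42/365 = £924.6904
Rockhaven, February 12 – December 31, 1997: 323 days → £196,000 × 2.25% × 323/365 = £3,902.5479
Total = £4,827.2384

£4,827.24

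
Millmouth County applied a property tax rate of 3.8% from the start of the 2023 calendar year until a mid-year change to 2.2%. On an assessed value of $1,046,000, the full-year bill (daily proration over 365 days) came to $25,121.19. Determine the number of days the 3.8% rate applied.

46 days

Let d = days at the first rate; then 365 − d days at the second rate.
$1,046,000 × [3.8%·d + 2.2%·(365−d)] / 365 = $25,121.19
Solving gives d = 46, so the new rate took effect on 16 February 2023.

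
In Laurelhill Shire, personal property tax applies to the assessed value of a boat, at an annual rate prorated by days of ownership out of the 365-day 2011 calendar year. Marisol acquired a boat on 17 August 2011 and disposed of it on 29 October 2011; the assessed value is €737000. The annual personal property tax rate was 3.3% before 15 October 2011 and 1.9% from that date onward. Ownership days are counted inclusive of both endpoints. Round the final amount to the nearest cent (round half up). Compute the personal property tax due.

17 August – 14 October 2011: 59 days at 3.3% → €737000 × 3.3% × 59/365 = €3931.3397
15 October – 29 October 2011: 15 days at 1.9% → €737000 × 1.9% × 15/365 = €575.4658
Total = €4506.8055

€4506.81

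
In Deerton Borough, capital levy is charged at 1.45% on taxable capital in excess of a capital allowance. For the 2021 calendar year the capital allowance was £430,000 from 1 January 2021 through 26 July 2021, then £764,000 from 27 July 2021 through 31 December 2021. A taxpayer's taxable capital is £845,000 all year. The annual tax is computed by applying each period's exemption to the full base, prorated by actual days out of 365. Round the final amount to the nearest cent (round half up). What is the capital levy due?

£3,921.08

1 January – 26 July 2021: 207 days, exemption £430,000 → (£845,000 − £430,000) × 1.45% × 207/365 = £3,412.6644
27 July – 31 December 2021: 158 days, exemption £764,000 → (£845,000 − £764,000) × 1.45% × 158/365 = £508.4137
Total = £3,921.0781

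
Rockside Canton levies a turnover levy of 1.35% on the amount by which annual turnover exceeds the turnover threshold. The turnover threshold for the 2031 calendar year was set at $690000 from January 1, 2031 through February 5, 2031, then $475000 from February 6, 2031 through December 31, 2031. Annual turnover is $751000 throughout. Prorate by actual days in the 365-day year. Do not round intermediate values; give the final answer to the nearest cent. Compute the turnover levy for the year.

January 1 – February 5, 2031: 36 days, exemption $690000 → ($751000 − $690000) × 1.35% × 36/365 = $81.2219
February 6 – December 31, 2031: 329 days, exemption $475000 → ($751000 − $475000) × 1.35% × 329/365 = $3358.5041
Total = $3439.7260

$3439.73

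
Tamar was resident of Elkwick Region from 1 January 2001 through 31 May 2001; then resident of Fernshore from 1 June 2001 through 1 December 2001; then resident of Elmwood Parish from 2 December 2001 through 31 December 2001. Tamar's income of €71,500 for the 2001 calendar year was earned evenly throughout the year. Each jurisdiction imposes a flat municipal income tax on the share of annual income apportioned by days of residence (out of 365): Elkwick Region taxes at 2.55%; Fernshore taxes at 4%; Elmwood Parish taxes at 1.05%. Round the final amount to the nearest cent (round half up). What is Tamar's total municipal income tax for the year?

Elkwick Region, 1 January – 31 May 2001: 151 days → €71,500 × 2.55% × 151/365 = €754.2760
Fernshore, 1 June – 1 December 2001: 184 days → €71,500 × 4% × 184/365 = €1,441.7534
Elmwood Parish, 2 December – 31 December 2001: 30 days → €71,500 × 1.05% × 30/365 = €61.7055
Total = €2,257.7349

€2,257.73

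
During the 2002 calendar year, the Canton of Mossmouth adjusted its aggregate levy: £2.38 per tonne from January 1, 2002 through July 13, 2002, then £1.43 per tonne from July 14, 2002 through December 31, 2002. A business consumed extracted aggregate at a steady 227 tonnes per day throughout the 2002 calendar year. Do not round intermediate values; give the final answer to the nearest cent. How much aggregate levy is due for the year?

January 1 – July 13, 2002: 194 days × 227 tonnes/day = 44,038 tonnes at £2.38/tonne → £104,810.44
July 14 – December 31, 2002: 171 days × 227 tonnes/day = 38,817 tonnes at £1.43/tonne → £55,508.31

£160,318.75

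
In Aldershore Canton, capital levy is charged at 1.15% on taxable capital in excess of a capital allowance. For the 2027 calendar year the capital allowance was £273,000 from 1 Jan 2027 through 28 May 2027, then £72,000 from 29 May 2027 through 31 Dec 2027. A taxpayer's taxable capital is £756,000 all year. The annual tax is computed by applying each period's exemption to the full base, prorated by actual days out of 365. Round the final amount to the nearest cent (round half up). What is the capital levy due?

1 Jan – 28 May 2027: 148 days, exemption £273,000 → (£756,000 − £273,000) × 1.15% × 148/365 = £2,252.2356
29 May – 31 Dec 2027: 217 days, exemption £72,000 → (£756,000 − £72,000) × 1.15% × 217/365 = £4,676.4986
Total = £6,928.7342

£6,928.73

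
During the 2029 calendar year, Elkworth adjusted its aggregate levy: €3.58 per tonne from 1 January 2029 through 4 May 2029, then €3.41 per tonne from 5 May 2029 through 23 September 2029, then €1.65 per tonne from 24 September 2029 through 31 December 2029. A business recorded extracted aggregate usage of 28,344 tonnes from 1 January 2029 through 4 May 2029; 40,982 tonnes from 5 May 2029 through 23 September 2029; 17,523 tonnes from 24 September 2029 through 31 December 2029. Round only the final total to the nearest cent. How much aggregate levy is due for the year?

1 January – 4 May 2029: 28,344 tonnes at €3.58/tonne → €101,471.52
5 May – 23 September 2029: 40,982 tonnes at €3.41/tonne → €139,748.62
24 September – 31 December 2029: 17,523 tonnes at €1.65/tonne → €28,912.95

€270,133.09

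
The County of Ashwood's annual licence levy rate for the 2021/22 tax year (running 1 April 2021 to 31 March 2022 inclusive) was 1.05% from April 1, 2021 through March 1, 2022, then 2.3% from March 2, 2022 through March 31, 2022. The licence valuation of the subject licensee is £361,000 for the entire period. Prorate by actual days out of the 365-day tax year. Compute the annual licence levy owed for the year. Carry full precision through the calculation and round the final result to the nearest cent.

£4,161.39

April 1, 2021 – March 1, 2022: 335 days at 1.05% → £361,000 × 1.05% × 335/365 = £3,478.9521
March 2 – March 31, 2022: 30 days at 2.3% → £361,000 × 2.3% × 30/365 = £682.4384
Total = £4,161.3904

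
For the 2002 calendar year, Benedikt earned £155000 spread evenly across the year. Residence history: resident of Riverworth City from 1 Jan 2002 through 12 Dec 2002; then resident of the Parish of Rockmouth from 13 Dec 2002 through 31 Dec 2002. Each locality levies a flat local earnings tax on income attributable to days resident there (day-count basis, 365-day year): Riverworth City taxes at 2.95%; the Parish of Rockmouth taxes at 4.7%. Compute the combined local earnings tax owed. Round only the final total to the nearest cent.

£4713.70

Riverworth City, 1 Jan – 12 Dec 2002: 346 days → £155000 × 2.95% × 346/365 = £4334.4795
The Parish of Rockmouth, 13 Dec – 31 Dec 2002: 19 days → £155000 × 4.7% × 19/365 = £379.2192
Total = £4713.6986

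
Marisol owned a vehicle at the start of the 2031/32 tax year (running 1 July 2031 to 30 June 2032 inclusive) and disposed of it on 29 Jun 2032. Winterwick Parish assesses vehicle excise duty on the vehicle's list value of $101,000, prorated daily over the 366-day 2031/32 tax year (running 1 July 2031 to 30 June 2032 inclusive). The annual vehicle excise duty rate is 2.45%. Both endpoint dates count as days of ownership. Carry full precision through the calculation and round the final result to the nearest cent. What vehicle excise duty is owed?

Days held (1 Jul 2031 – 29 Jun 2032): 365 out of 366
Tax = $101,000 × 2.45% × 365/366 = $2,467.7391

$2,467.74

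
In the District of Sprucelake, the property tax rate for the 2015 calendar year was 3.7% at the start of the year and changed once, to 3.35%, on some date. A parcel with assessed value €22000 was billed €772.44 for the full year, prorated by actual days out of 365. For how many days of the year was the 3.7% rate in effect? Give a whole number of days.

Let d = days at the first rate; then 365 − d days at the second rate.
€22000 × [3.7%·d + 3.35%·(365−d)] / 365 = €772.44
Solving gives d = 168, so the new rate took effect on 18 June 2015.

168 days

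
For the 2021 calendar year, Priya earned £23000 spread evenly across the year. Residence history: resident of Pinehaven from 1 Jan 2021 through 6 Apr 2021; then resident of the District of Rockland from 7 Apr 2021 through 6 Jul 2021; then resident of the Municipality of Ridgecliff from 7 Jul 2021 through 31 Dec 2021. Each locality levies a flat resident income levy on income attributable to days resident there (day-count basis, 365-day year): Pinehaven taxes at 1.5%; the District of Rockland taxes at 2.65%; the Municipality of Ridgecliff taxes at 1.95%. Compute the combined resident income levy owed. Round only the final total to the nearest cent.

£461.42

Pinehaven, 1 Jan – 6 Apr 2021: 96 days → £23000 × 1.5% × 96/365 = £90.7397
The District of Rockland, 7 Apr – 6 Jul 2021: 91 days → £23000 × 2.65% × 91/365 = £151.9575
The Municipality of Ridgecliff, 7 Jul – 31 Dec 2021: 178 days → £23000 × 1.95% × 178/365 = £218.7205
Total = £461.4178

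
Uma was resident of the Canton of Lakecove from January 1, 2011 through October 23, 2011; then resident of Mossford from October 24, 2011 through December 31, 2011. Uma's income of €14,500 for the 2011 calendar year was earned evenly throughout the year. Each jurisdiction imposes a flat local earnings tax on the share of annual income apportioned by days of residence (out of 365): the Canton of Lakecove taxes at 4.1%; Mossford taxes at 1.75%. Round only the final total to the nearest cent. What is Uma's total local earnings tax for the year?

The Canton of Lakecove, January 1 – October 23, 2011: 296 days → €14,500 × 4.1% × 296/365 = €482.1151
Mossford, October 24 – December 31, 2011: 69 days → €14,500 × 1.75% × 69/365 = €47.9692
Total = €530.0842

€530.08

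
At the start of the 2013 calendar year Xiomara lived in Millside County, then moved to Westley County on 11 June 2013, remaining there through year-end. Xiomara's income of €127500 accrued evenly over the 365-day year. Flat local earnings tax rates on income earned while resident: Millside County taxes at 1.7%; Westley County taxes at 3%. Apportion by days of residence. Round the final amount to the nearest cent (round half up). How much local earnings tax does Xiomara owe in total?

Millside County, 1 January – 10 June 2013: 161 days → €127500 × 1.7% × 161/365 = €956.0753
Westley County, 11 June – 31 December 2013: 204 days → €127500 × 3% × 204/365 = €2137.8082
Total = €3093.8836

€3093.88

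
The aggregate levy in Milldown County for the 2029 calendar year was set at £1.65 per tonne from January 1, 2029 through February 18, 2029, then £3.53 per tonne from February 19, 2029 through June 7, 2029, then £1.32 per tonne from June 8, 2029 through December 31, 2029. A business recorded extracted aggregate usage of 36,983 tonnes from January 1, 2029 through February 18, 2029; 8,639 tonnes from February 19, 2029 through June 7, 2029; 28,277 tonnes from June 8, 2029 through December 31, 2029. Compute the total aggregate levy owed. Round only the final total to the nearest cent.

January 1 – February 18, 2029: 36,983 tonnes at £1.65/tonne → £61,021.95
February 19 – June 7, 2029: 8,639 tonnes at £3.53/tonne → £30,495.67
June 8 – December 31, 2029: 28,277 tonnes at £1.32/tonne → £37,325.64

£128,843.26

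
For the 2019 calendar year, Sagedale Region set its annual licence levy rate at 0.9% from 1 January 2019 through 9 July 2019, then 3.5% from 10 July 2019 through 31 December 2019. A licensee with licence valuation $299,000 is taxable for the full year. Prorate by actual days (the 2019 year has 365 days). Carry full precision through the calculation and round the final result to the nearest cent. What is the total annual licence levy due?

1 January – 9 July 2019: 190 days at 0.9% → $299,000 × 0.9% × 190/365 = $1,400.7945
10 July – 31 December 2019: 175 days at 3.5% → $299,000 × 3.5% × 175/365 = $5,017.4658
Total = $6,418.2603

$6,418.26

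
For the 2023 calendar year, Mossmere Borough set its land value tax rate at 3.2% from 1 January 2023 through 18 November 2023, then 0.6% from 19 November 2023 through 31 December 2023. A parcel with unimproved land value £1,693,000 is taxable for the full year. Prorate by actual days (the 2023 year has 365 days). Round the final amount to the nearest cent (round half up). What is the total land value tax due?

1 January – 18 November 2023: 322 days at 3.2% → £1,693,000 × 3.2% × 322/365 = £47,793.6219
19 November – 31 December 2023: 43 days at 0.6% → £1,693,000 × 0.6% × 43/365 = £1,196.6959
Total = £48,990.3178

£48,990.32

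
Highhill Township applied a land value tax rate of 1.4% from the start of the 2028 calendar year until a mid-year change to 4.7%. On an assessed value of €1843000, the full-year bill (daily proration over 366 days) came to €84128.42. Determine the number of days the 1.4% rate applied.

15 days

Let d = days at the first rate; then 366 − d days at the second rate.
€1843000 × [1.4%·d + 4.7%·(366−d)] / 366 = €84128.42
Solving gives d = 15, so the new rate took effect on 16 January 2028.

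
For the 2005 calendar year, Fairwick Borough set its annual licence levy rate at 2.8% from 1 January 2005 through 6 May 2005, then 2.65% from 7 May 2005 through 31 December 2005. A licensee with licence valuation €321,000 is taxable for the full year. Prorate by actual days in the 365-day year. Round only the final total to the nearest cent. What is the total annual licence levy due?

1 January – 6 May 2005: 126 days at 2.8% → €321,000 × 2.8% × 126/365 = €3,102.7068
7 May – 31 December 2005: 239 days at 2.65% → €321,000 × 2.65% × 239/365 = €5,570.0096
Total = €8,672.7164

€8,672.72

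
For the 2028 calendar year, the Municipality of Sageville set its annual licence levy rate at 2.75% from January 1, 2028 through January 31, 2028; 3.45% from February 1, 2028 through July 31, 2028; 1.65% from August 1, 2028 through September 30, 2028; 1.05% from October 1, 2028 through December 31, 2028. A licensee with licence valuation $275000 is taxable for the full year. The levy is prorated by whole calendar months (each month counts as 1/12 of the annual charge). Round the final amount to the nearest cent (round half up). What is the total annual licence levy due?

$6852.08

January 1 – January 31, 2028: 1 month at 2.75% → $275000 × 2.75% × 1/12 = $630.2083
February 1 – July 31, 2028: 6 months at 3.45% → $275000 × 3.45% × 6/12 = $4743.7500
August 1 – September 30, 2028: 2 months at 1.65% → $275000 × 1.65% × 2/12 = $756.2500
October 1 – December 31, 2028: 3 months at 1.05% → $275000 × 1.05% × 3/12 = $721.8750
Total = $6852.0833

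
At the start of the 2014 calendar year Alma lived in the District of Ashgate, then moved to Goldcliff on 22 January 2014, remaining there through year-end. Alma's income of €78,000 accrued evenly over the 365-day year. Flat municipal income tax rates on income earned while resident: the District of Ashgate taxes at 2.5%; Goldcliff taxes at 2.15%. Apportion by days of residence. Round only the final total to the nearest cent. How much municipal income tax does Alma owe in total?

The District of Ashgate, 1 January – 21 January 2014: 21 days → €78,000 × 2.5% × 21/365 = €112.1918
Goldcliff, 22 January – 31 December 2014: 344 days → €78,000 × 2.15% × 344/365 = €1,580.5151
Total = €1,692.7068

€1,692.71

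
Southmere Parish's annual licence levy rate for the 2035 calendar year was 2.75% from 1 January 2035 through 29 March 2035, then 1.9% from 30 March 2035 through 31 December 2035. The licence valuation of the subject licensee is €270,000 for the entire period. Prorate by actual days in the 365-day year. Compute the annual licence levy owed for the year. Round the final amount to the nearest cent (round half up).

€5,683.32

1 January – 29 March 2035: 88 days at 2.75% → €270,000 × 2.75% × 88/365 = €1,790.1370
30 March – 31 December 2035: 277 days at 1.9% → €270,000 × 1.9% × 277/365 = €3,893.1781
Total = €5,683.3151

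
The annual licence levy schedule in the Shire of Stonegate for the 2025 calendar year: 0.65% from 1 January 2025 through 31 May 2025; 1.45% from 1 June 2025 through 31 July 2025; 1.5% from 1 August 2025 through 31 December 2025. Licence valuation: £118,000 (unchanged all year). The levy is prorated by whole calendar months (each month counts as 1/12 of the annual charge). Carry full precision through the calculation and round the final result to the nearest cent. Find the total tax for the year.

£1,342.25

1 January – 31 May 2025: 5 months at 0.65% → £118,000 × 0.65% × 5/12 = £319.5833
1 June – 31 July 2025: 2 months at 1.45% → £118,000 × 1.45% × 2/12 = £285.1667
1 August – 31 December 2025: 5 months at 1.5% → £118,000 × 1.5% × 5/12 = £737.5000
Total = £1,342.2500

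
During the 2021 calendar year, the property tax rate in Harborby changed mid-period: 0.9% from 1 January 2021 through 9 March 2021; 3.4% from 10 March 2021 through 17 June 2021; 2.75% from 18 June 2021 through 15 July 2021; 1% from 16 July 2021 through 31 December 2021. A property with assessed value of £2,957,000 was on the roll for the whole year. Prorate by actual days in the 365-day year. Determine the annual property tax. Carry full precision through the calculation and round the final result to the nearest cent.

1 January – 9 March 2021: 68 days at 0.9% → £2,957,000 × 0.9% × 68/365 = £4,958.0384
10 March – 17 June 2021: 100 days at 3.4% → £2,957,000 × 3.4% × 100/365 = £27,544.6575
18 June – 15 July 2021: 28 days at 2.75% → £2,957,000 × 2.75% × 28/365 = £6,238.0548
16 July – 31 December 2021: 169 days at 1% → £2,957,000 × 1% × 169/365 = £13,691.3151
Total = £52,432.0658

£52,432.07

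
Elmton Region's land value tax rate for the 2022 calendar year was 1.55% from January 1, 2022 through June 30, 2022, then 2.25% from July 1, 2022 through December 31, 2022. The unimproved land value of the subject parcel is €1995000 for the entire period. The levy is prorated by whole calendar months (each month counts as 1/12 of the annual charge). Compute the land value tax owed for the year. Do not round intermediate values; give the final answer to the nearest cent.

January 1 – June 30, 2022: 6 months at 1.55% → €1995000 × 1.55% × 6/12 = €15461.2500
July 1 – December 31, 2022: 6 months at 2.25% → €1995000 × 2.25% × 6/12 = €22443.7500
Total = €37905.0000

€37905.00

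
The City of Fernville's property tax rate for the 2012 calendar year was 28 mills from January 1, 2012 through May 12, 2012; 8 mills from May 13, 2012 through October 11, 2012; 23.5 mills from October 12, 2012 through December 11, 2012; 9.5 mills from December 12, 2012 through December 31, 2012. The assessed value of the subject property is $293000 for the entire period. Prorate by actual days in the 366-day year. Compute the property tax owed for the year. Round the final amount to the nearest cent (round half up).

$5254.39

January 1 – May 12, 2012: 133 days at 28 mills → $293000 × 2.8% × 133/366 = $2981.2350
May 13 – October 11, 2012: 152 days at 8 mills → $293000 × 0.8% × 152/366 = $973.4645
October 12 – December 11, 2012: 61 days at 23.5 mills → $293000 × 2.35% × 61/366 = $1147.5833
December 12 – December 31, 2012: 20 days at 9.5 mills → $293000 × 0.95% × 20/366 = $152.1038
Total = $5254.3866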